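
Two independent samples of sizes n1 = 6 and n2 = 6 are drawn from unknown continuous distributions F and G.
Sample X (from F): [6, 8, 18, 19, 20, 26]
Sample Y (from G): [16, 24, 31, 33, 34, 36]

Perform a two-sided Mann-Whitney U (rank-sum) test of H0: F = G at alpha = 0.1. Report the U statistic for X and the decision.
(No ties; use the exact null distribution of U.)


Step 1: Combine and sort all 12 observations; assign midranks.
sorted (value, group): (6,X), (8,X), (16,Y), (18,X), (19,X), (20,X), (24,Y), (26,X), (31,Y), (33,Y), (34,Y), (36,Y)
ranks: 6->1, 8->2, 16->3, 18->4, 19->5, 20->6, 24->7, 26->8, 31->9, 33->10, 34->11, 36->12
Step 2: Rank sum for X: R1 = 1 + 2 + 4 + 5 + 6 + 8 = 26.
Step 3: U_X = R1 - n1(n1+1)/2 = 26 - 6*7/2 = 26 - 21 = 5.
       U_Y = n1*n2 - U_X = 36 - 5 = 31.
Step 4: No ties, so the exact null distribution of U (based on enumerating the C(12,6) = 924 equally likely rank assignments) gives the two-sided p-value.
Step 5: p-value = 0.041126; compare to alpha = 0.1. reject H0.

U_X = 5, p = 0.041126, reject H0 at alpha = 0.1.


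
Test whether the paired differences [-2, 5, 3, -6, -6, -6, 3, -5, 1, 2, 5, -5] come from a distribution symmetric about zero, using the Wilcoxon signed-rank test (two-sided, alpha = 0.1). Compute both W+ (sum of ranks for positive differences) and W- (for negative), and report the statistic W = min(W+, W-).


Step 1: Drop any zero differences (none here) and take |d_i|.
|d| = [2, 5, 3, 6, 6, 6, 3, 5, 1, 2, 5, 5]
Step 2: Midrank |d_i| (ties get averaged ranks).
ranks: |2|->2.5, |5|->7.5, |3|->4.5, |6|->11, |6|->11, |6|->11, |3|->4.5, |5|->7.5, |1|->1, |2|->2.5, |5|->7.5, |5|->7.5
Step 3: Attach original signs; sum ranks with positive sign and with negative sign.
W+ = 7.5 + 4.5 + 4.5 + 1 + 2.5 + 7.5 = 27.5
W- = 2.5 + 11 + 11 + 11 + 7.5 + 7.5 = 50.5
(Check: W+ + W- = 78 should equal n(n+1)/2 = 78.)
Step 4: Test statistic W = min(W+, W-) = 27.5.
Step 5: Ties in |d|, so use the tie-corrected normal approximation.
        E[W] = n(n+1)/4 = 12*13/4 = 39.
        Tie groups: |d|=2 (t=2), |d|=3 (t=2), |d|=5 (t=4), |d|=6 (t=3); sum(t^3 - t) = 96.
        Var[W] = n(n+1)(2n+1)/24 - sum(t^3-t)/48 = 3900/24 - 96/48 = 160.5.
        z = (W - E[W]) / sqrt(Var[W]) = (27.5 - 39) / 12.6689 = -0.9077.
        Two-sided p = 2*Phi(z) = 0.364017.
Step 6: alpha = 0.1. fail to reject H0.

W+ = 27.5, W- = 50.5, W = min = 27.5, p = 0.364017, fail to reject H0.


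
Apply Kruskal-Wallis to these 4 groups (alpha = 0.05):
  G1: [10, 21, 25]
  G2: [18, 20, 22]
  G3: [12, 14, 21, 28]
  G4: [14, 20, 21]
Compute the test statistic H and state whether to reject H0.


Step 1: Combine all N = 13 observations and assign midranks.
sorted (value, group, rank): (10,G1,1), (12,G3,2), (14,G3,3.5), (14,G4,3.5), (18,G2,5), (20,G2,6.5), (20,G4,6.5), (21,G1,9), (21,G3,9), (21,G4,9), (22,G2,11), (25,G1,12), (28,G3,13)
Step 2: Sum ranks within each group.
R_1 = 22 (n_1 = 3)
R_2 = 22.5 (n_2 = 3)
R_3 = 27.5 (n_3 = 4)
R_4 = 19 (n_4 = 3)
Step 3: H = 12/(N(N+1)) * sum(R_i^2/n_i) - 3(N+1)
     = 12/(13*14) * (22^2/3 + 22.5^2/3 + 27.5^2/4 + 19^2/3) - 3*14
     = 0.065934 * 639.479 - 42
     = 0.163462.
Step 4: Ties present; correction factor C = 1 - 36/(13^3 - 13) = 0.983516. Corrected H = 0.163462 / 0.983516 = 0.166201.
Step 5: Under H0, H ~ chi^2(3); p-value = 0.982852.
Step 6: alpha = 0.05. fail to reject H0.

H = 0.1662, df = 3, p = 0.982852, fail to reject H0.


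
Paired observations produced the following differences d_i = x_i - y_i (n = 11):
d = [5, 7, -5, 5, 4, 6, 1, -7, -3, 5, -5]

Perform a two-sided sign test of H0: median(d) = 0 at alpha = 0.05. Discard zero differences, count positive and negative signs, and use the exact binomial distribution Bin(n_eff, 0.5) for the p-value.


Step 1: Discard zero differences. Original n = 11; n_eff = number of nonzero differences = 11.
Nonzero differences (with sign): +5, +7, -5, +5, +4, +6, +1, -7, -3, +5, -5
Step 2: Count signs: positive = 7, negative = 4.
Step 3: Under H0: P(positive) = 0.5, so the number of positives S ~ Bin(11, 0.5).
Step 4: Two-sided exact p-value = sum of Bin(11,0.5) probabilities at or below the observed probability = 0.548828.
Step 5: alpha = 0.05. fail to reject H0.

n_eff = 11, pos = 7, neg = 4, p = 0.548828, fail to reject H0.


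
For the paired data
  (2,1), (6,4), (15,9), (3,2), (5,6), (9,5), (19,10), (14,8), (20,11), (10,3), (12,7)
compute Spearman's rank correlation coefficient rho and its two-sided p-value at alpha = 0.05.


Step 1: Rank x and y separately (midranks; no ties here).
rank(x): 2->1, 6->4, 15->9, 3->2, 5->3, 9->5, 19->10, 14->8, 20->11, 10->6, 12->7
rank(y): 1->1, 4->4, 9->9, 2->2, 6->6, 5->5, 10->10, 8->8, 11->11, 3->3, 7->7
Step 2: d_i = R_x(i) - R_y(i); compute d_i^2.
  (1-1)^2=0, (4-4)^2=0, (9-9)^2=0, (2-2)^2=0, (3-6)^2=9, (5-5)^2=0, (10-10)^2=0, (8-8)^2=0, (11-11)^2=0, (6-3)^2=9, (7-7)^2=0
sum(d^2) = 18.
Step 3: rho = 1 - 6*18 / (11*(11^2 - 1)) = 1 - 108/1320 = 0.918182.
Step 4: Under H0, t = rho * sqrt((n-2)/(1-rho^2)) = 6.9531 ~ t(9).
Step 5: Two-sided p-value from the t-distribution with 9 df = 0.000067.
Step 6: alpha = 0.05. reject H0.

rho = 0.9182, p = 0.000067, reject H0 at alpha = 0.05.


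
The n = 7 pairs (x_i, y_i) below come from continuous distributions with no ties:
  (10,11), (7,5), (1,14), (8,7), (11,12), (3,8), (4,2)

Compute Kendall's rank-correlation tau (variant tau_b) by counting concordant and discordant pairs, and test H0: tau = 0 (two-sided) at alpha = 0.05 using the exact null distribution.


Step 1: Enumerate the 21 unordered pairs (i,j) with i<j and classify each by sign(x_j-x_i) * sign(y_j-y_i).
  (1,2):dx=-3,dy=-6->C; (1,3):dx=-9,dy=+3->D; (1,4):dx=-2,dy=-4->C; (1,5):dx=+1,dy=+1->C
  (1,6):dx=-7,dy=-3->C; (1,7):dx=-6,dy=-9->C; (2,3):dx=-6,dy=+9->D; (2,4):dx=+1,dy=+2->C
  (2,5):dx=+4,dy=+7->C; (2,6):dx=-4,dy=+3->D; (2,7):dx=-3,dy=-3->C; (3,4):dx=+7,dy=-7->D
  (3,5):dx=+10,dy=-2->D; (3,6):dx=+2,dy=-6->D; (3,7):dx=+3,dy=-12->D; (4,5):dx=+3,dy=+5->C
  (4,6):dx=-5,dy=+1->D; (4,7):dx=-4,dy=-5->C; (5,6):dx=-8,dy=-4->C; (5,7):dx=-7,dy=-10->C
  (6,7):dx=+1,dy=-6->D
Step 2: C = 12, D = 9, total pairs = 21.
Step 3: tau = (C - D)/(n(n-1)/2) = (12 - 9)/21 = 0.142857.
Step 4: Exact two-sided p-value (enumerate n! = 5040 permutations of y under H0): p = 0.772619.
Step 5: alpha = 0.05. fail to reject H0.

tau_b = 0.1429 (C=12, D=9), p = 0.772619, fail to reject H0.


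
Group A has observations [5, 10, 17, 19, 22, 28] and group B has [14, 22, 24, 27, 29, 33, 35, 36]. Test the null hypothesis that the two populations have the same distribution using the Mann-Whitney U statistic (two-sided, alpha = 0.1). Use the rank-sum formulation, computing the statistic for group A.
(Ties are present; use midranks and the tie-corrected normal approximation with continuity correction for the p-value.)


Step 1: Combine and sort all 14 observations; assign midranks.
sorted (value, group): (5,X), (10,X), (14,Y), (17,X), (19,X), (22,X), (22,Y), (24,Y), (27,Y), (28,X), (29,Y), (33,Y), (35,Y), (36,Y)
ranks: 5->1, 10->2, 14->3, 17->4, 19->5, 22->6.5, 22->6.5, 24->8, 27->9, 28->10, 29->11, 33->12, 35->13, 36->14
Step 2: Rank sum for X: R1 = 1 + 2 + 4 + 5 + 6.5 + 10 = 28.5.
Step 3: U_X = R1 - n1(n1+1)/2 = 28.5 - 6*7/2 = 28.5 - 21 = 7.5.
       U_Y = n1*n2 - U_X = 48 - 7.5 = 40.5.
Step 4: Ties are present, so use the tie-corrected normal approximation (with continuity correction) for the p-value.
Step 5: p-value = 0.038653; compare to alpha = 0.1. reject H0.

U_X = 7.5, p = 0.038653, reject H0 at alpha = 0.1.


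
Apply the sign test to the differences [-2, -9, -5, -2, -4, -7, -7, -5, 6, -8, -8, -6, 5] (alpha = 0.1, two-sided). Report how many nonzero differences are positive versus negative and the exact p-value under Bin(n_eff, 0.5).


Step 1: Discard zero differences. Original n = 13; n_eff = number of nonzero differences = 13.
Nonzero differences (with sign): -2, -9, -5, -2, -4, -7, -7, -5, +6, -8, -8, -6, +5
Step 2: Count signs: positive = 2, negative = 11.
Step 3: Under H0: P(positive) = 0.5, so the number of positives S ~ Bin(13, 0.5).
Step 4: Two-sided exact p-value = sum of Bin(13,0.5) probabilities at or below the observed probability = 0.022461.
Step 5: alpha = 0.1. reject H0.

n_eff = 13, pos = 2, neg = 11, p = 0.022461, reject H0.


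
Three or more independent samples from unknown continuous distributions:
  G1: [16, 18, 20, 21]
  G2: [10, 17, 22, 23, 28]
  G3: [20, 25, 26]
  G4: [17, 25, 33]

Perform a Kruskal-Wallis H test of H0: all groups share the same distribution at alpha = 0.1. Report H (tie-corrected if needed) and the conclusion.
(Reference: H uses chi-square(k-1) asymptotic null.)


Step 1: Combine all N = 15 observations and assign midranks.
sorted (value, group, rank): (10,G2,1), (16,G1,2), (17,G2,3.5), (17,G4,3.5), (18,G1,5), (20,G1,6.5), (20,G3,6.5), (21,G1,8), (22,G2,9), (23,G2,10), (25,G3,11.5), (25,G4,11.5), (26,G3,13), (28,G2,14), (33,G4,15)
Step 2: Sum ranks within each group.
R_1 = 21.5 (n_1 = 4)
R_2 = 37.5 (n_2 = 5)
R_3 = 31 (n_3 = 3)
R_4 = 30 (n_4 = 3)
Step 3: H = 12/(N(N+1)) * sum(R_i^2/n_i) - 3(N+1)
     = 12/(15*16) * (21.5^2/4 + 37.5^2/5 + 31^2/3 + 30^2/3) - 3*16
     = 0.050000 * 1017.15 - 48
     = 2.857292.
Step 4: Ties present; correction factor C = 1 - 18/(15^3 - 15) = 0.994643. Corrected H = 2.857292 / 0.994643 = 2.872681.
Step 5: Under H0, H ~ chi^2(3); p-value = 0.411675.
Step 6: alpha = 0.1. fail to reject H0.

H = 2.8727, df = 3, p = 0.411675, fail to reject H0.


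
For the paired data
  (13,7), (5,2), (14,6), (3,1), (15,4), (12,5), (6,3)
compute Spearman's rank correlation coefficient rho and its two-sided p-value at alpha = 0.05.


Step 1: Rank x and y separately (midranks; no ties here).
rank(x): 13->5, 5->2, 14->6, 3->1, 15->7, 12->4, 6->3
rank(y): 7->7, 2->2, 6->6, 1->1, 4->4, 5->5, 3->3
Step 2: d_i = R_x(i) - R_y(i); compute d_i^2.
  (5-7)^2=4, (2-2)^2=0, (6-6)^2=0, (1-1)^2=0, (7-4)^2=9, (4-5)^2=1, (3-3)^2=0
sum(d^2) = 14.
Step 3: rho = 1 - 6*14 / (7*(7^2 - 1)) = 1 - 84/336 = 0.750000.
Step 4: Under H0, t = rho * sqrt((n-2)/(1-rho^2)) = 2.5355 ~ t(5).
Step 5: Two-sided p-value from the t-distribution with 5 df = 0.052181.
Step 6: alpha = 0.05. fail to reject H0.

rho = 0.7500, p = 0.052181, fail to reject H0 at alpha = 0.05.


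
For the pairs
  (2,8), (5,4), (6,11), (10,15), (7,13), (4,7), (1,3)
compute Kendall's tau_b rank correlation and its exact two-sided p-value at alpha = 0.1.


Step 1: Enumerate the 21 unordered pairs (i,j) with i<j and classify each by sign(x_j-x_i) * sign(y_j-y_i).
  (1,2):dx=+3,dy=-4->D; (1,3):dx=+4,dy=+3->C; (1,4):dx=+8,dy=+7->C; (1,5):dx=+5,dy=+5->C
  (1,6):dx=+2,dy=-1->D; (1,7):dx=-1,dy=-5->C; (2,3):dx=+1,dy=+7->C; (2,4):dx=+5,dy=+11->C
  (2,5):dx=+2,dy=+9->C; (2,6):dx=-1,dy=+3->D; (2,7):dx=-4,dy=-1->C; (3,4):dx=+4,dy=+4->C
  (3,5):dx=+1,dy=+2->C; (3,6):dx=-2,dy=-4->C; (3,7):dx=-5,dy=-8->C; (4,5):dx=-3,dy=-2->C
  (4,6):dx=-6,dy=-8->C; (4,7):dx=-9,dy=-12->C; (5,6):dx=-3,dy=-6->C; (5,7):dx=-6,dy=-10->C
  (6,7):dx=-3,dy=-4->C
Step 2: C = 18, D = 3, total pairs = 21.
Step 3: tau = (C - D)/(n(n-1)/2) = (18 - 3)/21 = 0.714286.
Step 4: Exact two-sided p-value (enumerate n! = 5040 permutations of y under H0): p = 0.030159.
Step 5: alpha = 0.1. reject H0.

tau_b = 0.7143 (C=18, D=3), p = 0.030159, reject H0.


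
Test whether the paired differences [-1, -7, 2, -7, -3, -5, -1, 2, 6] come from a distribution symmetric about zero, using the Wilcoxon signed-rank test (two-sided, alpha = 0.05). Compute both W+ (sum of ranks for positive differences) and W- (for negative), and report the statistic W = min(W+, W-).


Step 1: Drop any zero differences (none here) and take |d_i|.
|d| = [1, 7, 2, 7, 3, 5, 1, 2, 6]
Step 2: Midrank |d_i| (ties get averaged ranks).
ranks: |1|->1.5, |7|->8.5, |2|->3.5, |7|->8.5, |3|->5, |5|->6, |1|->1.5, |2|->3.5, |6|->7
Step 3: Attach original signs; sum ranks with positive sign and with negative sign.
W+ = 3.5 + 3.5 + 7 = 14
W- = 1.5 + 8.5 + 8.5 + 5 + 6 + 1.5 = 31
(Check: W+ + W- = 45 should equal n(n+1)/2 = 45.)
Step 4: Test statistic W = min(W+, W-) = 14.
Step 5: Ties in |d|, so use the tie-corrected normal approximation.
        E[W] = n(n+1)/4 = 9*10/4 = 22.5.
        Tie groups: |d|=1 (t=2), |d|=2 (t=2), |d|=7 (t=2); sum(t^3 - t) = 18.
        Var[W] = n(n+1)(2n+1)/24 - sum(t^3-t)/48 = 1710/24 - 18/48 = 70.875.
        z = (W - E[W]) / sqrt(Var[W]) = (14 - 22.5) / 8.4187 = -1.0097.
        Two-sided p = 2*Phi(z) = 0.312661.
Step 6: alpha = 0.05. fail to reject H0.

W+ = 14, W- = 31, W = min = 14, p = 0.312661, fail to reject H0.


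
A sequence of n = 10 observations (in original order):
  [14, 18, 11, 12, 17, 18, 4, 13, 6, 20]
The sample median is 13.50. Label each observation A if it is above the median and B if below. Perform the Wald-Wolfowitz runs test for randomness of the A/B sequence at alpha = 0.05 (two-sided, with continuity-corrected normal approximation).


Step 1: Compute median = 13.50; label A = above, B = below.
Labels in order: AABBAABBBA  (n_A = 5, n_B = 5)
Step 2: Count runs R = 5.
Step 3: Under H0 (random ordering), E[R] = 2*n_A*n_B/(n_A+n_B) + 1 = 2*5*5/10 + 1 = 6.0000.
        Var[R] = 2*n_A*n_B*(2*n_A*n_B - n_A - n_B) / ((n_A+n_B)^2 * (n_A+n_B-1)) = 2000/900 = 2.2222.
        SD[R] = 1.4907.
Step 4: Continuity-corrected z = (R + 0.5 - E[R]) / SD[R] = (5 + 0.5 - 6.0000) / 1.4907 = -0.3354.
Step 5: Two-sided p-value via normal approximation = 2*(1 - Phi(|z|)) = 0.737316.
Step 6: alpha = 0.05. fail to reject H0.

R = 5, z = -0.3354, p = 0.737316, fail to reject H0.


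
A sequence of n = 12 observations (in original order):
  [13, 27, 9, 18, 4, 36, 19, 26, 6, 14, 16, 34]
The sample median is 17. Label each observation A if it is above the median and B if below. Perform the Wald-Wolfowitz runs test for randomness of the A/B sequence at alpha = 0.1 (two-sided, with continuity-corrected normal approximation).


Step 1: Compute median = 17; label A = above, B = below.
Labels in order: BABABAAABBBA  (n_A = 6, n_B = 6)
Step 2: Count runs R = 8.
Step 3: Under H0 (random ordering), E[R] = 2*n_A*n_B/(n_A+n_B) + 1 = 2*6*6/12 + 1 = 7.0000.
        Var[R] = 2*n_A*n_B*(2*n_A*n_B - n_A - n_B) / ((n_A+n_B)^2 * (n_A+n_B-1)) = 4320/1584 = 2.7273.
        SD[R] = 1.6514.
Step 4: Continuity-corrected z = (R - 0.5 - E[R]) / SD[R] = (8 - 0.5 - 7.0000) / 1.6514 = 0.3028.
Step 5: Two-sided p-value via normal approximation = 2*(1 - Phi(|z|)) = 0.762069.
Step 6: alpha = 0.1. fail to reject H0.

R = 8, z = 0.3028, p = 0.762069, fail to reject H0.


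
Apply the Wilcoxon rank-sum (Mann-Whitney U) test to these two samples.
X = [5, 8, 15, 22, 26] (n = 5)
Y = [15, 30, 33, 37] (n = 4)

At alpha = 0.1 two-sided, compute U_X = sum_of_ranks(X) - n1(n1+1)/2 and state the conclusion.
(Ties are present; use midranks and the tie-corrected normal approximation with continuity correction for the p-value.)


Step 1: Combine and sort all 9 observations; assign midranks.
sorted (value, group): (5,X), (8,X), (15,X), (15,Y), (22,X), (26,X), (30,Y), (33,Y), (37,Y)
ranks: 5->1, 8->2, 15->3.5, 15->3.5, 22->5, 26->6, 30->7, 33->8, 37->9
Step 2: Rank sum for X: R1 = 1 + 2 + 3.5 + 5 + 6 = 17.5.
Step 3: U_X = R1 - n1(n1+1)/2 = 17.5 - 5*6/2 = 17.5 - 15 = 2.5.
       U_Y = n1*n2 - U_X = 20 - 2.5 = 17.5.
Step 4: Ties are present, so use the tie-corrected normal approximation (with continuity correction) for the p-value.
Step 5: p-value = 0.085100; compare to alpha = 0.1. reject H0.

U_X = 2.5, p = 0.085100, reject H0 at alpha = 0.1.


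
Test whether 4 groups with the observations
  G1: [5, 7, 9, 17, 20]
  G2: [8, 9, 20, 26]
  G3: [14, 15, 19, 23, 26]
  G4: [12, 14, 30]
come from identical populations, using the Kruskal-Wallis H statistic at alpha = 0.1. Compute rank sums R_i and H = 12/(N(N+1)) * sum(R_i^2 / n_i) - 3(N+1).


Step 1: Combine all N = 17 observations and assign midranks.
sorted (value, group, rank): (5,G1,1), (7,G1,2), (8,G2,3), (9,G1,4.5), (9,G2,4.5), (12,G4,6), (14,G3,7.5), (14,G4,7.5), (15,G3,9), (17,G1,10), (19,G3,11), (20,G1,12.5), (20,G2,12.5), (23,G3,14), (26,G2,15.5), (26,G3,15.5), (30,G4,17)
Step 2: Sum ranks within each group.
R_1 = 30 (n_1 = 5)
R_2 = 35.5 (n_2 = 4)
R_3 = 57 (n_3 = 5)
R_4 = 30.5 (n_4 = 3)
Step 3: H = 12/(N(N+1)) * sum(R_i^2/n_i) - 3(N+1)
     = 12/(17*18) * (30^2/5 + 35.5^2/4 + 57^2/5 + 30.5^2/3) - 3*18
     = 0.039216 * 1454.95 - 54
     = 3.056699.
Step 4: Ties present; correction factor C = 1 - 24/(17^3 - 17) = 0.995098. Corrected H = 3.056699 / 0.995098 = 3.071757.
Step 5: Under H0, H ~ chi^2(3); p-value = 0.380693.
Step 6: alpha = 0.1. fail to reject H0.

H = 3.0718, df = 3, p = 0.380693, fail to reject H0.


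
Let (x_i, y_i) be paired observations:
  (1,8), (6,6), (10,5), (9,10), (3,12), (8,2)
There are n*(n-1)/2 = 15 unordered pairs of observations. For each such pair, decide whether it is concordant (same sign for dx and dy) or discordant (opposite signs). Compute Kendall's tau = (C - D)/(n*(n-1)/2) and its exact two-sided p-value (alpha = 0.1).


Step 1: Enumerate the 15 unordered pairs (i,j) with i<j and classify each by sign(x_j-x_i) * sign(y_j-y_i).
  (1,2):dx=+5,dy=-2->D; (1,3):dx=+9,dy=-3->D; (1,4):dx=+8,dy=+2->C; (1,5):dx=+2,dy=+4->C
  (1,6):dx=+7,dy=-6->D; (2,3):dx=+4,dy=-1->D; (2,4):dx=+3,dy=+4->C; (2,5):dx=-3,dy=+6->D
  (2,6):dx=+2,dy=-4->D; (3,4):dx=-1,dy=+5->D; (3,5):dx=-7,dy=+7->D; (3,6):dx=-2,dy=-3->C
  (4,5):dx=-6,dy=+2->D; (4,6):dx=-1,dy=-8->C; (5,6):dx=+5,dy=-10->D
Step 2: C = 5, D = 10, total pairs = 15.
Step 3: tau = (C - D)/(n(n-1)/2) = (5 - 10)/15 = -0.333333.
Step 4: Exact two-sided p-value (enumerate n! = 720 permutations of y under H0): p = 0.469444.
Step 5: alpha = 0.1. fail to reject H0.

tau_b = -0.3333 (C=5, D=10), p = 0.469444, fail to reject H0.


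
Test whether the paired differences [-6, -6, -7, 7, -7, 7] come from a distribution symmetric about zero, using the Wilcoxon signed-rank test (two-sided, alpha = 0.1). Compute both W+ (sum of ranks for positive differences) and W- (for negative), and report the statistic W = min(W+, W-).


Step 1: Drop any zero differences (none here) and take |d_i|.
|d| = [6, 6, 7, 7, 7, 7]
Step 2: Midrank |d_i| (ties get averaged ranks).
ranks: |6|->1.5, |6|->1.5, |7|->4.5, |7|->4.5, |7|->4.5, |7|->4.5
Step 3: Attach original signs; sum ranks with positive sign and with negative sign.
W+ = 4.5 + 4.5 = 9
W- = 1.5 + 1.5 + 4.5 + 4.5 = 12
(Check: W+ + W- = 21 should equal n(n+1)/2 = 21.)
Step 4: Test statistic W = min(W+, W-) = 9.
Step 5: Ties in |d|, so use the tie-corrected normal approximation.
        E[W] = n(n+1)/4 = 6*7/4 = 10.5.
        Tie groups: |d|=6 (t=2), |d|=7 (t=4); sum(t^3 - t) = 66.
        Var[W] = n(n+1)(2n+1)/24 - sum(t^3-t)/48 = 546/24 - 66/48 = 21.375.
        z = (W - E[W]) / sqrt(Var[W]) = (9 - 10.5) / 4.6233 = -0.3244.
        Two-sided p = 2*Phi(z) = 0.745603.
Step 6: alpha = 0.1. fail to reject H0.

W+ = 9, W- = 12, W = min = 9, p = 0.745603, fail to reject H0.


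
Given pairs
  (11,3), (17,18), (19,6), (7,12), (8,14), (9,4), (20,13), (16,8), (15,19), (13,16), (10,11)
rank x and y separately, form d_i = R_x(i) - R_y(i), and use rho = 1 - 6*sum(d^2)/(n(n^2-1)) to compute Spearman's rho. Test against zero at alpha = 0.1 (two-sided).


Step 1: Rank x and y separately (midranks; no ties here).
rank(x): 11->5, 17->9, 19->10, 7->1, 8->2, 9->3, 20->11, 16->8, 15->7, 13->6, 10->4
rank(y): 3->1, 18->10, 6->3, 12->6, 14->8, 4->2, 13->7, 8->4, 19->11, 16->9, 11->5
Step 2: d_i = R_x(i) - R_y(i); compute d_i^2.
  (5-1)^2=16, (9-10)^2=1, (10-3)^2=49, (1-6)^2=25, (2-8)^2=36, (3-2)^2=1, (11-7)^2=16, (8-4)^2=16, (7-11)^2=16, (6-9)^2=9, (4-5)^2=1
sum(d^2) = 186.
Step 3: rho = 1 - 6*186 / (11*(11^2 - 1)) = 1 - 1116/1320 = 0.154545.
Step 4: Under H0, t = rho * sqrt((n-2)/(1-rho^2)) = 0.4693 ~ t(9).
Step 5: Two-sided p-value from the t-distribution with 9 df = 0.650034.
Step 6: alpha = 0.1. fail to reject H0.

rho = 0.1545, p = 0.650034, fail to reject H0 at alpha = 0.1.


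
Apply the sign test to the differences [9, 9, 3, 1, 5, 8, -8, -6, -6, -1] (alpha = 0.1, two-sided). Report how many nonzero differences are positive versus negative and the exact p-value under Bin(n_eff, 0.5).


Step 1: Discard zero differences. Original n = 10; n_eff = number of nonzero differences = 10.
Nonzero differences (with sign): +9, +9, +3, +1, +5, +8, -8, -6, -6, -1
Step 2: Count signs: positive = 6, negative = 4.
Step 3: Under H0: P(positive) = 0.5, so the number of positives S ~ Bin(10, 0.5).
Step 4: Two-sided exact p-value = sum of Bin(10,0.5) probabilities at or below the observed probability = 0.753906.
Step 5: alpha = 0.1. fail to reject H0.

n_eff = 10, pos = 6, neg = 4, p = 0.753906, fail to reject H0.


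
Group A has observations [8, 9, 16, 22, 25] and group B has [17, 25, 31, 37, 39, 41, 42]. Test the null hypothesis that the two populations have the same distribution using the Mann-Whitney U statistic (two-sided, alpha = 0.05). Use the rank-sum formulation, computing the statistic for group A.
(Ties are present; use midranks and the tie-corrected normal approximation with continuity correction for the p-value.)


Step 1: Combine and sort all 12 observations; assign midranks.
sorted (value, group): (8,X), (9,X), (16,X), (17,Y), (22,X), (25,X), (25,Y), (31,Y), (37,Y), (39,Y), (41,Y), (42,Y)
ranks: 8->1, 9->2, 16->3, 17->4, 22->5, 25->6.5, 25->6.5, 31->8, 37->9, 39->10, 41->11, 42->12
Step 2: Rank sum for X: R1 = 1 + 2 + 3 + 5 + 6.5 = 17.5.
Step 3: U_X = R1 - n1(n1+1)/2 = 17.5 - 5*6/2 = 17.5 - 15 = 2.5.
       U_Y = n1*n2 - U_X = 35 - 2.5 = 32.5.
Step 4: Ties are present, so use the tie-corrected normal approximation (with continuity correction) for the p-value.
Step 5: p-value = 0.018328; compare to alpha = 0.05. reject H0.

U_X = 2.5, p = 0.018328, reject H0 at alpha = 0.05.


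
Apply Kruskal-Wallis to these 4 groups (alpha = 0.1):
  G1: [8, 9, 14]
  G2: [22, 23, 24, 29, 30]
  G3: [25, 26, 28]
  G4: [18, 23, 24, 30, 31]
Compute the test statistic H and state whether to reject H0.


Step 1: Combine all N = 16 observations and assign midranks.
sorted (value, group, rank): (8,G1,1), (9,G1,2), (14,G1,3), (18,G4,4), (22,G2,5), (23,G2,6.5), (23,G4,6.5), (24,G2,8.5), (24,G4,8.5), (25,G3,10), (26,G3,11), (28,G3,12), (29,G2,13), (30,G2,14.5), (30,G4,14.5), (31,G4,16)
Step 2: Sum ranks within each group.
R_1 = 6 (n_1 = 3)
R_2 = 47.5 (n_2 = 5)
R_3 = 33 (n_3 = 3)
R_4 = 49.5 (n_4 = 5)
Step 3: H = 12/(N(N+1)) * sum(R_i^2/n_i) - 3(N+1)
     = 12/(16*17) * (6^2/3 + 47.5^2/5 + 33^2/3 + 49.5^2/5) - 3*17
     = 0.044118 * 1316.3 - 51
     = 7.072059.
Step 4: Ties present; correction factor C = 1 - 18/(16^3 - 16) = 0.995588. Corrected H = 7.072059 / 0.995588 = 7.103397.
Step 5: Under H0, H ~ chi^2(3); p-value = 0.068674.
Step 6: alpha = 0.1. reject H0.

H = 7.1034, df = 3, p = 0.068674, reject H0.


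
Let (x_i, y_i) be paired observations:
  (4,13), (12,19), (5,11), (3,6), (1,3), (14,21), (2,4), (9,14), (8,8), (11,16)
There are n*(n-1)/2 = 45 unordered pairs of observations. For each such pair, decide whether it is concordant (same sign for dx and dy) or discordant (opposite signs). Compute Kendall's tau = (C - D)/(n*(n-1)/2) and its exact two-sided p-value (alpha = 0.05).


Step 1: Enumerate the 45 unordered pairs (i,j) with i<j and classify each by sign(x_j-x_i) * sign(y_j-y_i).
  (1,2):dx=+8,dy=+6->C; (1,3):dx=+1,dy=-2->D; (1,4):dx=-1,dy=-7->C; (1,5):dx=-3,dy=-10->C
  (1,6):dx=+10,dy=+8->C; (1,7):dx=-2,dy=-9->C; (1,8):dx=+5,dy=+1->C; (1,9):dx=+4,dy=-5->D
  (1,10):dx=+7,dy=+3->C; (2,3):dx=-7,dy=-8->C; (2,4):dx=-9,dy=-13->C; (2,5):dx=-11,dy=-16->C
  (2,6):dx=+2,dy=+2->C; (2,7):dx=-10,dy=-15->C; (2,8):dx=-3,dy=-5->C; (2,9):dx=-4,dy=-11->C
  (2,10):dx=-1,dy=-3->C; (3,4):dx=-2,dy=-5->C; (3,5):dx=-4,dy=-8->C; (3,6):dx=+9,dy=+10->C
  (3,7):dx=-3,dy=-7->C; (3,8):dx=+4,dy=+3->C; (3,9):dx=+3,dy=-3->D; (3,10):dx=+6,dy=+5->C
  (4,5):dx=-2,dy=-3->C; (4,6):dx=+11,dy=+15->C; (4,7):dx=-1,dy=-2->C; (4,8):dx=+6,dy=+8->C
  (4,9):dx=+5,dy=+2->C; (4,10):dx=+8,dy=+10->C; (5,6):dx=+13,dy=+18->C; (5,7):dx=+1,dy=+1->C
  (5,8):dx=+8,dy=+11->C; (5,9):dx=+7,dy=+5->C; (5,10):dx=+10,dy=+13->C; (6,7):dx=-12,dy=-17->C
  (6,8):dx=-5,dy=-7->C; (6,9):dx=-6,dy=-13->C; (6,10):dx=-3,dy=-5->C; (7,8):dx=+7,dy=+10->C
  (7,9):dx=+6,dy=+4->C; (7,10):dx=+9,dy=+12->C; (8,9):dx=-1,dy=-6->C; (8,10):dx=+2,dy=+2->C
  (9,10):dx=+3,dy=+8->C
Step 2: C = 42, D = 3, total pairs = 45.
Step 3: tau = (C - D)/(n(n-1)/2) = (42 - 3)/45 = 0.866667.
Step 4: Exact two-sided p-value (enumerate n! = 3628800 permutations of y under H0): p = 0.000115.
Step 5: alpha = 0.05. reject H0.

tau_b = 0.8667 (C=42, D=3), p = 0.000115, reject H0.


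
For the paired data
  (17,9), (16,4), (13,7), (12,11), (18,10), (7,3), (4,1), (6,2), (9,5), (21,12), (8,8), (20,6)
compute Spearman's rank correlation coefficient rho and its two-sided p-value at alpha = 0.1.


Step 1: Rank x and y separately (midranks; no ties here).
rank(x): 17->9, 16->8, 13->7, 12->6, 18->10, 7->3, 4->1, 6->2, 9->5, 21->12, 8->4, 20->11
rank(y): 9->9, 4->4, 7->7, 11->11, 10->10, 3->3, 1->1, 2->2, 5->5, 12->12, 8->8, 6->6
Step 2: d_i = R_x(i) - R_y(i); compute d_i^2.
  (9-9)^2=0, (8-4)^2=16, (7-7)^2=0, (6-11)^2=25, (10-10)^2=0, (3-3)^2=0, (1-1)^2=0, (2-2)^2=0, (5-5)^2=0, (12-12)^2=0, (4-8)^2=16, (11-6)^2=25
sum(d^2) = 82.
Step 3: rho = 1 - 6*82 / (12*(12^2 - 1)) = 1 - 492/1716 = 0.713287.
Step 4: Under H0, t = rho * sqrt((n-2)/(1-rho^2)) = 3.2183 ~ t(10).
Step 5: Two-sided p-value from the t-distribution with 10 df = 0.009202.
Step 6: alpha = 0.1. reject H0.

rho = 0.7133, p = 0.009202, reject H0 at alpha = 0.1.


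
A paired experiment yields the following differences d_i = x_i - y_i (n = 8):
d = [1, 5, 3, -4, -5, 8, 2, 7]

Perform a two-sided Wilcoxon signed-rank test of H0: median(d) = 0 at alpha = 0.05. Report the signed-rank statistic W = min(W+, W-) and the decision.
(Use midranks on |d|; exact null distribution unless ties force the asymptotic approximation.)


Step 1: Drop any zero differences (none here) and take |d_i|.
|d| = [1, 5, 3, 4, 5, 8, 2, 7]
Step 2: Midrank |d_i| (ties get averaged ranks).
ranks: |1|->1, |5|->5.5, |3|->3, |4|->4, |5|->5.5, |8|->8, |2|->2, |7|->7
Step 3: Attach original signs; sum ranks with positive sign and with negative sign.
W+ = 1 + 5.5 + 3 + 8 + 2 + 7 = 26.5
W- = 4 + 5.5 = 9.5
(Check: W+ + W- = 36 should equal n(n+1)/2 = 36.)
Step 4: Test statistic W = min(W+, W-) = 9.5.
Step 5: Ties in |d|, so use the tie-corrected normal approximation.
        E[W] = n(n+1)/4 = 8*9/4 = 18.
        Tie groups: |d|=5 (t=2); sum(t^3 - t) = 6.
        Var[W] = n(n+1)(2n+1)/24 - sum(t^3-t)/48 = 1224/24 - 6/48 = 50.875.
        z = (W - E[W]) / sqrt(Var[W]) = (9.5 - 18) / 7.1327 = -1.1917.
        Two-sided p = 2*Phi(z) = 0.233379.
Step 6: alpha = 0.05. fail to reject H0.

W+ = 26.5, W- = 9.5, W = min = 9.5, p = 0.233379, fail to reject H0.


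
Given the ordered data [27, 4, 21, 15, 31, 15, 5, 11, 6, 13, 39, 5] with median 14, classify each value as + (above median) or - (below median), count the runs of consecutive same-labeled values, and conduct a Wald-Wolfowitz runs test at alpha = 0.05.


Step 1: Compute median = 14; label A = above, B = below.
Labels in order: ABAAAABBBBAB  (n_A = 6, n_B = 6)
Step 2: Count runs R = 6.
Step 3: Under H0 (random ordering), E[R] = 2*n_A*n_B/(n_A+n_B) + 1 = 2*6*6/12 + 1 = 7.0000.
        Var[R] = 2*n_A*n_B*(2*n_A*n_B - n_A - n_B) / ((n_A+n_B)^2 * (n_A+n_B-1)) = 4320/1584 = 2.7273.
        SD[R] = 1.6514.
Step 4: Continuity-corrected z = (R + 0.5 - E[R]) / SD[R] = (6 + 0.5 - 7.0000) / 1.6514 = -0.3028.
Step 5: Two-sided p-value via normal approximation = 2*(1 - Phi(|z|)) = 0.762069.
Step 6: alpha = 0.05. fail to reject H0.

R = 6, z = -0.3028, p = 0.762069, fail to reject H0.


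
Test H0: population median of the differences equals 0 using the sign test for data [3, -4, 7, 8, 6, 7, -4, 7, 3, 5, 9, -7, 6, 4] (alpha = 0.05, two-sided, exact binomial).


Step 1: Discard zero differences. Original n = 14; n_eff = number of nonzero differences = 14.
Nonzero differences (with sign): +3, -4, +7, +8, +6, +7, -4, +7, +3, +5, +9, -7, +6, +4
Step 2: Count signs: positive = 11, negative = 3.
Step 3: Under H0: P(positive) = 0.5, so the number of positives S ~ Bin(14, 0.5).
Step 4: Two-sided exact p-value = sum of Bin(14,0.5) probabilities at or below the observed probability = 0.057373.
Step 5: alpha = 0.05. fail to reject H0.

n_eff = 14, pos = 11, neg = 3, p = 0.057373, fail to reject H0.


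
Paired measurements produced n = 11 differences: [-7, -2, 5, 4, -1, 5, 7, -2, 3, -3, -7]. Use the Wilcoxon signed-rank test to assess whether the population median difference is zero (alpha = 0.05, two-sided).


Step 1: Drop any zero differences (none here) and take |d_i|.
|d| = [7, 2, 5, 4, 1, 5, 7, 2, 3, 3, 7]
Step 2: Midrank |d_i| (ties get averaged ranks).
ranks: |7|->10, |2|->2.5, |5|->7.5, |4|->6, |1|->1, |5|->7.5, |7|->10, |2|->2.5, |3|->4.5, |3|->4.5, |7|->10
Step 3: Attach original signs; sum ranks with positive sign and with negative sign.
W+ = 7.5 + 6 + 7.5 + 10 + 4.5 = 35.5
W- = 10 + 2.5 + 1 + 2.5 + 4.5 + 10 = 30.5
(Check: W+ + W- = 66 should equal n(n+1)/2 = 66.)
Step 4: Test statistic W = min(W+, W-) = 30.5.
Step 5: Ties in |d|, so use the tie-corrected normal approximation.
        E[W] = n(n+1)/4 = 11*12/4 = 33.
        Tie groups: |d|=2 (t=2), |d|=3 (t=2), |d|=5 (t=2), |d|=7 (t=3); sum(t^3 - t) = 42.
        Var[W] = n(n+1)(2n+1)/24 - sum(t^3-t)/48 = 3036/24 - 42/48 = 125.625.
        z = (W - E[W]) / sqrt(Var[W]) = (30.5 - 33) / 11.2083 = -0.2230.
        Two-sided p = 2*Phi(z) = 0.823497.
Step 6: alpha = 0.05. fail to reject H0.

W+ = 35.5, W- = 30.5, W = min = 30.5, p = 0.823497, fail to reject H0.


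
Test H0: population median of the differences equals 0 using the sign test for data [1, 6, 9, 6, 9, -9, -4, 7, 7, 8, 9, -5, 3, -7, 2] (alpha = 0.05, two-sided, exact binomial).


Step 1: Discard zero differences. Original n = 15; n_eff = number of nonzero differences = 15.
Nonzero differences (with sign): +1, +6, +9, +6, +9, -9, -4, +7, +7, +8, +9, -5, +3, -7, +2
Step 2: Count signs: positive = 11, negative = 4.
Step 3: Under H0: P(positive) = 0.5, so the number of positives S ~ Bin(15, 0.5).
Step 4: Two-sided exact p-value = sum of Bin(15,0.5) probabilities at or below the observed probability = 0.118469.
Step 5: alpha = 0.05. fail to reject H0.

n_eff = 15, pos = 11, neg = 4, p = 0.118469, fail to reject H0.


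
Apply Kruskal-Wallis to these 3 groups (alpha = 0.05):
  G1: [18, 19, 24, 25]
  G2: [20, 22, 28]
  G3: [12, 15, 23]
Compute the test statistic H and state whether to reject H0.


Step 1: Combine all N = 10 observations and assign midranks.
sorted (value, group, rank): (12,G3,1), (15,G3,2), (18,G1,3), (19,G1,4), (20,G2,5), (22,G2,6), (23,G3,7), (24,G1,8), (25,G1,9), (28,G2,10)
Step 2: Sum ranks within each group.
R_1 = 24 (n_1 = 4)
R_2 = 21 (n_2 = 3)
R_3 = 10 (n_3 = 3)
Step 3: H = 12/(N(N+1)) * sum(R_i^2/n_i) - 3(N+1)
     = 12/(10*11) * (24^2/4 + 21^2/3 + 10^2/3) - 3*11
     = 0.109091 * 324.333 - 33
     = 2.381818.
Step 4: No ties, so H is used without correction.
Step 5: Under H0, H ~ chi^2(2); p-value = 0.303945.
Step 6: alpha = 0.05. fail to reject H0.

H = 2.3818, df = 2, p = 0.303945, fail to reject H0.


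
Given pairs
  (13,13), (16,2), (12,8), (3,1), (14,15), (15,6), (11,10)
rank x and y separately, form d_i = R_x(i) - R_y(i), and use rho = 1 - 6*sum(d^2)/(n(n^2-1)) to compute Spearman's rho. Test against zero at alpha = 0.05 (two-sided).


Step 1: Rank x and y separately (midranks; no ties here).
rank(x): 13->4, 16->7, 12->3, 3->1, 14->5, 15->6, 11->2
rank(y): 13->6, 2->2, 8->4, 1->1, 15->7, 6->3, 10->5
Step 2: d_i = R_x(i) - R_y(i); compute d_i^2.
  (4-6)^2=4, (7-2)^2=25, (3-4)^2=1, (1-1)^2=0, (5-7)^2=4, (6-3)^2=9, (2-5)^2=9
sum(d^2) = 52.
Step 3: rho = 1 - 6*52 / (7*(7^2 - 1)) = 1 - 312/336 = 0.071429.
Step 4: Under H0, t = rho * sqrt((n-2)/(1-rho^2)) = 0.1601 ~ t(5).
Step 5: Two-sided p-value from the t-distribution with 5 df = 0.879048.
Step 6: alpha = 0.05. fail to reject H0.

rho = 0.0714, p = 0.879048, fail to reject H0 at alpha = 0.05.


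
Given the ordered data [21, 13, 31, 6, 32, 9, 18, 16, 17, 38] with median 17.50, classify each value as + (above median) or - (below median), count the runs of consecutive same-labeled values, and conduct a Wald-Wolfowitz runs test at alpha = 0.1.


Step 1: Compute median = 17.50; label A = above, B = below.
Labels in order: ABABABABBA  (n_A = 5, n_B = 5)
Step 2: Count runs R = 9.
Step 3: Under H0 (random ordering), E[R] = 2*n_A*n_B/(n_A+n_B) + 1 = 2*5*5/10 + 1 = 6.0000.
        Var[R] = 2*n_A*n_B*(2*n_A*n_B - n_A - n_B) / ((n_A+n_B)^2 * (n_A+n_B-1)) = 2000/900 = 2.2222.
        SD[R] = 1.4907.
Step 4: Continuity-corrected z = (R - 0.5 - E[R]) / SD[R] = (9 - 0.5 - 6.0000) / 1.4907 = 1.6771.
Step 5: Two-sided p-value via normal approximation = 2*(1 - Phi(|z|)) = 0.093533.
Step 6: alpha = 0.1. reject H0.

R = 9, z = 1.6771, p = 0.093533, reject H0.


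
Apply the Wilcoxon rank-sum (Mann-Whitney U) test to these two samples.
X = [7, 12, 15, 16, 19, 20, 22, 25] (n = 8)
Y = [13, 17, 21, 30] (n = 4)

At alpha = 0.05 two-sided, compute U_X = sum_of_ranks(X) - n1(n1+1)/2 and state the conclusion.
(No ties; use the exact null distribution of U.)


Step 1: Combine and sort all 12 observations; assign midranks.
sorted (value, group): (7,X), (12,X), (13,Y), (15,X), (16,X), (17,Y), (19,X), (20,X), (21,Y), (22,X), (25,X), (30,Y)
ranks: 7->1, 12->2, 13->3, 15->4, 16->5, 17->6, 19->7, 20->8, 21->9, 22->10, 25->11, 30->12
Step 2: Rank sum for X: R1 = 1 + 2 + 4 + 5 + 7 + 8 + 10 + 11 = 48.
Step 3: U_X = R1 - n1(n1+1)/2 = 48 - 8*9/2 = 48 - 36 = 12.
       U_Y = n1*n2 - U_X = 32 - 12 = 20.
Step 4: No ties, so the exact null distribution of U (based on enumerating the C(12,8) = 495 equally likely rank assignments) gives the two-sided p-value.
Step 5: p-value = 0.569697; compare to alpha = 0.05. fail to reject H0.

U_X = 12, p = 0.569697, fail to reject H0 at alpha = 0.05.


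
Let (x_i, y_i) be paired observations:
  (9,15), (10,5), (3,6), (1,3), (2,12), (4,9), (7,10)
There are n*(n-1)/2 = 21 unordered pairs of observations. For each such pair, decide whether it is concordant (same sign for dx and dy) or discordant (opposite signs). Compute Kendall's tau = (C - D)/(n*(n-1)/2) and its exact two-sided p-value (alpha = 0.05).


Step 1: Enumerate the 21 unordered pairs (i,j) with i<j and classify each by sign(x_j-x_i) * sign(y_j-y_i).
  (1,2):dx=+1,dy=-10->D; (1,3):dx=-6,dy=-9->C; (1,4):dx=-8,dy=-12->C; (1,5):dx=-7,dy=-3->C
  (1,6):dx=-5,dy=-6->C; (1,7):dx=-2,dy=-5->C; (2,3):dx=-7,dy=+1->D; (2,4):dx=-9,dy=-2->C
  (2,5):dx=-8,dy=+7->D; (2,6):dx=-6,dy=+4->D; (2,7):dx=-3,dy=+5->D; (3,4):dx=-2,dy=-3->C
  (3,5):dx=-1,dy=+6->D; (3,6):dx=+1,dy=+3->C; (3,7):dx=+4,dy=+4->C; (4,5):dx=+1,dy=+9->C
  (4,6):dx=+3,dy=+6->C; (4,7):dx=+6,dy=+7->C; (5,6):dx=+2,dy=-3->D; (5,7):dx=+5,dy=-2->D
  (6,7):dx=+3,dy=+1->C
Step 2: C = 13, D = 8, total pairs = 21.
Step 3: tau = (C - D)/(n(n-1)/2) = (13 - 8)/21 = 0.238095.
Step 4: Exact two-sided p-value (enumerate n! = 5040 permutations of y under H0): p = 0.561905.
Step 5: alpha = 0.05. fail to reject H0.

tau_b = 0.2381 (C=13, D=8), p = 0.561905, fail to reject H0.


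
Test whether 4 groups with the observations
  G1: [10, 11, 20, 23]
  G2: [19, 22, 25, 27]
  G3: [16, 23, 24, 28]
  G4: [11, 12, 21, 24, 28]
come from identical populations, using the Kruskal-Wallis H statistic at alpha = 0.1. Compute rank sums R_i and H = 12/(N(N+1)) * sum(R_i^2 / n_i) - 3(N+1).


Step 1: Combine all N = 17 observations and assign midranks.
sorted (value, group, rank): (10,G1,1), (11,G1,2.5), (11,G4,2.5), (12,G4,4), (16,G3,5), (19,G2,6), (20,G1,7), (21,G4,8), (22,G2,9), (23,G1,10.5), (23,G3,10.5), (24,G3,12.5), (24,G4,12.5), (25,G2,14), (27,G2,15), (28,G3,16.5), (28,G4,16.5)
Step 2: Sum ranks within each group.
R_1 = 21 (n_1 = 4)
R_2 = 44 (n_2 = 4)
R_3 = 44.5 (n_3 = 4)
R_4 = 43.5 (n_4 = 5)
Step 3: H = 12/(N(N+1)) * sum(R_i^2/n_i) - 3(N+1)
     = 12/(17*18) * (21^2/4 + 44^2/4 + 44.5^2/4 + 43.5^2/5) - 3*18
     = 0.039216 * 1467.76 - 54
     = 3.559314.
Step 4: Ties present; correction factor C = 1 - 24/(17^3 - 17) = 0.995098. Corrected H = 3.559314 / 0.995098 = 3.576847.
Step 5: Under H0, H ~ chi^2(3); p-value = 0.310931.
Step 6: alpha = 0.1. fail to reject H0.

H = 3.5768, df = 3, p = 0.310931, fail to reject H0.


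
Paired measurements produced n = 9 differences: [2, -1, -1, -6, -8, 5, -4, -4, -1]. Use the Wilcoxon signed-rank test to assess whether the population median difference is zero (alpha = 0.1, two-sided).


Step 1: Drop any zero differences (none here) and take |d_i|.
|d| = [2, 1, 1, 6, 8, 5, 4, 4, 1]
Step 2: Midrank |d_i| (ties get averaged ranks).
ranks: |2|->4, |1|->2, |1|->2, |6|->8, |8|->9, |5|->7, |4|->5.5, |4|->5.5, |1|->2
Step 3: Attach original signs; sum ranks with positive sign and with negative sign.
W+ = 4 + 7 = 11
W- = 2 + 2 + 8 + 9 + 5.5 + 5.5 + 2 = 34
(Check: W+ + W- = 45 should equal n(n+1)/2 = 45.)
Step 4: Test statistic W = min(W+, W-) = 11.
Step 5: Ties in |d|, so use the tie-corrected normal approximation.
        E[W] = n(n+1)/4 = 9*10/4 = 22.5.
        Tie groups: |d|=1 (t=3), |d|=4 (t=2); sum(t^3 - t) = 30.
        Var[W] = n(n+1)(2n+1)/24 - sum(t^3-t)/48 = 1710/24 - 30/48 = 70.625.
        z = (W - E[W]) / sqrt(Var[W]) = (11 - 22.5) / 8.4039 = -1.3684.
        Two-sided p = 2*Phi(z) = 0.171181.
Step 6: alpha = 0.1. fail to reject H0.

W+ = 11, W- = 34, W = min = 11, p = 0.171181, fail to reject H0.


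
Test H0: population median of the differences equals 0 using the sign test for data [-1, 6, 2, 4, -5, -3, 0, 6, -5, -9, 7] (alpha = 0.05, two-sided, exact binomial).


Step 1: Discard zero differences. Original n = 11; n_eff = number of nonzero differences = 10.
Nonzero differences (with sign): -1, +6, +2, +4, -5, -3, +6, -5, -9, +7
Step 2: Count signs: positive = 5, negative = 5.
Step 3: Under H0: P(positive) = 0.5, so the number of positives S ~ Bin(10, 0.5).
Step 4: Two-sided exact p-value = sum of Bin(10,0.5) probabilities at or below the observed probability = 1.000000.
Step 5: alpha = 0.05. fail to reject H0.

n_eff = 10, pos = 5, neg = 5, p = 1.000000, fail to reject H0.


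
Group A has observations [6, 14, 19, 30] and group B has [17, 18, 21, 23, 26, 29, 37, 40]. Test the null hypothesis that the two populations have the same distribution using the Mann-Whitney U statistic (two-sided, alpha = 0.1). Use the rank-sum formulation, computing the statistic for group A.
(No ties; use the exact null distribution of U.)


Step 1: Combine and sort all 12 observations; assign midranks.
sorted (value, group): (6,X), (14,X), (17,Y), (18,Y), (19,X), (21,Y), (23,Y), (26,Y), (29,Y), (30,X), (37,Y), (40,Y)
ranks: 6->1, 14->2, 17->3, 18->4, 19->5, 21->6, 23->7, 26->8, 29->9, 30->10, 37->11, 40->12
Step 2: Rank sum for X: R1 = 1 + 2 + 5 + 10 = 18.
Step 3: U_X = R1 - n1(n1+1)/2 = 18 - 4*5/2 = 18 - 10 = 8.
       U_Y = n1*n2 - U_X = 32 - 8 = 24.
Step 4: No ties, so the exact null distribution of U (based on enumerating the C(12,4) = 495 equally likely rank assignments) gives the two-sided p-value.
Step 5: p-value = 0.214141; compare to alpha = 0.1. fail to reject H0.

U_X = 8, p = 0.214141, fail to reject H0 at alpha = 0.1.


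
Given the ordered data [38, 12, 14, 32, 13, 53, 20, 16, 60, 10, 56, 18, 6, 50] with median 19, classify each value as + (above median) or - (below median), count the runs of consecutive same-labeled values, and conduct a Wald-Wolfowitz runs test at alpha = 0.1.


Step 1: Compute median = 19; label A = above, B = below.
Labels in order: ABBABAABABABBA  (n_A = 7, n_B = 7)
Step 2: Count runs R = 11.
Step 3: Under H0 (random ordering), E[R] = 2*n_A*n_B/(n_A+n_B) + 1 = 2*7*7/14 + 1 = 8.0000.
        Var[R] = 2*n_A*n_B*(2*n_A*n_B - n_A - n_B) / ((n_A+n_B)^2 * (n_A+n_B-1)) = 8232/2548 = 3.2308.
        SD[R] = 1.7974.
Step 4: Continuity-corrected z = (R - 0.5 - E[R]) / SD[R] = (11 - 0.5 - 8.0000) / 1.7974 = 1.3909.
Step 5: Two-sided p-value via normal approximation = 2*(1 - Phi(|z|)) = 0.164264.
Step 6: alpha = 0.1. fail to reject H0.

R = 11, z = 1.3909, p = 0.164264, fail to reject H0.


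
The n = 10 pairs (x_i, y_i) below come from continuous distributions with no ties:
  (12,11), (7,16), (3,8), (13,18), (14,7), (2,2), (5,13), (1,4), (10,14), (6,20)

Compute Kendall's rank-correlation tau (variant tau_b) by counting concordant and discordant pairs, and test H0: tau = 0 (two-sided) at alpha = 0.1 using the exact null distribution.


Step 1: Enumerate the 45 unordered pairs (i,j) with i<j and classify each by sign(x_j-x_i) * sign(y_j-y_i).
  (1,2):dx=-5,dy=+5->D; (1,3):dx=-9,dy=-3->C; (1,4):dx=+1,dy=+7->C; (1,5):dx=+2,dy=-4->D
  (1,6):dx=-10,dy=-9->C; (1,7):dx=-7,dy=+2->D; (1,8):dx=-11,dy=-7->C; (1,9):dx=-2,dy=+3->D
  (1,10):dx=-6,dy=+9->D; (2,3):dx=-4,dy=-8->C; (2,4):dx=+6,dy=+2->C; (2,5):dx=+7,dy=-9->D
  (2,6):dx=-5,dy=-14->C; (2,7):dx=-2,dy=-3->C; (2,8):dx=-6,dy=-12->C; (2,9):dx=+3,dy=-2->D
  (2,10):dx=-1,dy=+4->D; (3,4):dx=+10,dy=+10->C; (3,5):dx=+11,dy=-1->D; (3,6):dx=-1,dy=-6->C
  (3,7):dx=+2,dy=+5->C; (3,8):dx=-2,dy=-4->C; (3,9):dx=+7,dy=+6->C; (3,10):dx=+3,dy=+12->C
  (4,5):dx=+1,dy=-11->D; (4,6):dx=-11,dy=-16->C; (4,7):dx=-8,dy=-5->C; (4,8):dx=-12,dy=-14->C
  (4,9):dx=-3,dy=-4->C; (4,10):dx=-7,dy=+2->D; (5,6):dx=-12,dy=-5->C; (5,7):dx=-9,dy=+6->D
  (5,8):dx=-13,dy=-3->C; (5,9):dx=-4,dy=+7->D; (5,10):dx=-8,dy=+13->D; (6,7):dx=+3,dy=+11->C
  (6,8):dx=-1,dy=+2->D; (6,9):dx=+8,dy=+12->C; (6,10):dx=+4,dy=+18->C; (7,8):dx=-4,dy=-9->C
  (7,9):dx=+5,dy=+1->C; (7,10):dx=+1,dy=+7->C; (8,9):dx=+9,dy=+10->C; (8,10):dx=+5,dy=+16->C
  (9,10):dx=-4,dy=+6->D
Step 2: C = 29, D = 16, total pairs = 45.
Step 3: tau = (C - D)/(n(n-1)/2) = (29 - 16)/45 = 0.288889.
Step 4: Exact two-sided p-value (enumerate n! = 3628800 permutations of y under H0): p = 0.291248.
Step 5: alpha = 0.1. fail to reject H0.

tau_b = 0.2889 (C=29, D=16), p = 0.291248, fail to reject H0.
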